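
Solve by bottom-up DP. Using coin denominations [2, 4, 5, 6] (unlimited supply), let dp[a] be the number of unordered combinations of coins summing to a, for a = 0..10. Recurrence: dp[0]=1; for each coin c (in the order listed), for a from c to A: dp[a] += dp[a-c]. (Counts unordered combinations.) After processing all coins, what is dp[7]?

after  coin     0     1     2     3     4     5     6     7     8     9    10
          2     1     0     1     0     1     0     1     0     1     0     1
          4     1     0     1     0     2     0     2     0     3     0     3
          5     1     0     1     0     2     1     2     1     3     2     4
          6     1     0     1     0     2     1     3     1     4     2     6

1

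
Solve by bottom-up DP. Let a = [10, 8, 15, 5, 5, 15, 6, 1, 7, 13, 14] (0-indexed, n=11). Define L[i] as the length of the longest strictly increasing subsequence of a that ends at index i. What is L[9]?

   i    0    1    2    3    4    5    6    7    8    9   10
a[i]   10    8   15    5    5   15    6    1    7   13   14
L[i]    1    1    2    1    1    2    2    1    3    4    5

4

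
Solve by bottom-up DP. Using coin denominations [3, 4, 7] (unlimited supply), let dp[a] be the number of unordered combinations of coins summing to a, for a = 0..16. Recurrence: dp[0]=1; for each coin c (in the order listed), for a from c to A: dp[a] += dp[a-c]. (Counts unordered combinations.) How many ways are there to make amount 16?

after  coin     0     1     2     3     4     5     6     7     8     9    10    11    12    13    14    15    16
          3     1     0     0     1     0     0     1     0     0     1     0     0     1     0     0     1     0
          4     1     0     0     1     1     0     1     1     1     1     1     1     2     1     1     2     2
          7     1     0     0     1     1     0     1     2     1     1     2     2     2     2     3     3     3

3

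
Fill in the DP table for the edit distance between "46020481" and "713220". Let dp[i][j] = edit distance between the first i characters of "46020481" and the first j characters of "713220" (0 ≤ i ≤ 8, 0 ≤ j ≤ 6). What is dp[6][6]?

5

   ''  7  1  3  2  2  0
''  0  1  2  3  4  5  6
 4  1  1  2  3  4  5  6
 6  2  2  2  3  4  5  6
 0  3  3  3  3  4  5  5
 2  4  4  4  4  3  4  5
 0  5  5  5  5  4  4  4
 4  6  6  6  6  5  5  5
 8  7  7  7  7  6  6  6
 1  8  8  7  8  7  7  7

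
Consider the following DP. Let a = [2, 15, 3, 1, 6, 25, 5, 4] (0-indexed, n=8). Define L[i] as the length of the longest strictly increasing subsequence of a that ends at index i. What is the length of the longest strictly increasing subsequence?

   i    0    1    2    3    4    5    6    7
a[i]    2   15    3    1    6   25    5    4
L[i]    1    2    2    1    3    4    3    3

4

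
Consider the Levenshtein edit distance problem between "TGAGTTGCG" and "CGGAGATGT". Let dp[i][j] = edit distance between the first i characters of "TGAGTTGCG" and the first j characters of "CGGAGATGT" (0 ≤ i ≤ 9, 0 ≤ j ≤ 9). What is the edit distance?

5

   ''  C  G  G  A  G  A  T  G  T
''  0  1  2  3  4  5  6  7  8  9
 T  1  1  2  3  4  5  6  6  7  8
 G  2  2  1  2  3  4  5  6  6  7
 A  3  3  2  2  2  3  4  5  6  7
 G  4  4  3  2  3  2  3  4  5  6
 T  5  5  4  3  3  3  3  3  4  5
 T  6  6  5  4  4  4  4  3  4  4
 G  7  7  6  5  5  4  5  4  3  4
 C  8  7  7  6  6  5  5  5  4  4
 G  9  8  7  7  7  6  6  6  5  5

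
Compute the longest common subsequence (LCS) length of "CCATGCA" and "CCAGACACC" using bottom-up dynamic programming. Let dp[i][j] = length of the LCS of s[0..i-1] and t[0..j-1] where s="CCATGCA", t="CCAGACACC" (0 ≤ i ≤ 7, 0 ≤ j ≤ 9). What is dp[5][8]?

4

   ''  C  C  A  G  A  C  A  C  C
''  0  0  0  0  0  0  0  0  0  0
 C  0  1  1  1  1  1  1  1  1  1
 C  0  1  2  2  2  2  2  2  2  2
 A  0  1  2  3  3  3  3  3  3  3
 T  0  1  2  3  3  3  3  3  3  3
 G  0  1  2  3  4  4  4  4  4  4
 C  0  1  2  3  4  4  5  5  5  5
 A  0  1  2  3  4  5  5  6  6  6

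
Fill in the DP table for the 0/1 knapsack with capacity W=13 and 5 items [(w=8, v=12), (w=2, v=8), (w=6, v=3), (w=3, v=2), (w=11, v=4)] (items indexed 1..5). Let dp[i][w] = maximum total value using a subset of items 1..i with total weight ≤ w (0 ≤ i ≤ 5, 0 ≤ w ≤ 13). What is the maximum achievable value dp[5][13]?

22

i\w   0   1   2   3   4   5   6   7   8   9  10  11  12  13
  0   0   0   0   0   0   0   0   0   0   0   0   0   0   0
  1   0   0   0   0   0   0   0   0  12  12  12  12  12  12
  2   0   0   8   8   8   8   8   8  12  12  20  20  20  20
  3   0   0   8   8   8   8   8   8  12  12  20  20  20  20
  4   0   0   8   8   8  10  10  10  12  12  20  20  20  22
  5   0   0   8   8   8  10  10  10  12  12  20  20  20  22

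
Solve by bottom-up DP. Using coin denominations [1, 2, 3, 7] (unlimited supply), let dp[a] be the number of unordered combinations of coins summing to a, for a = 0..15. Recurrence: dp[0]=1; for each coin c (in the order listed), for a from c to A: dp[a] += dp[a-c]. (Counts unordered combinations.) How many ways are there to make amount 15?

after  coin     0     1     2     3     4     5     6     7     8     9    10    11    12    13    14    15
          1     1     1     1     1     1     1     1     1     1     1     1     1     1     1     1     1
          2     1     1     2     2     3     3     4     4     5     5     6     6     7     7     8     8
          3     1     1     2     3     4     5     7     8    10    12    14    16    19    21    24    27
          7     1     1     2     3     4     5     7     9    11    14    17    20    24    28    33    38

38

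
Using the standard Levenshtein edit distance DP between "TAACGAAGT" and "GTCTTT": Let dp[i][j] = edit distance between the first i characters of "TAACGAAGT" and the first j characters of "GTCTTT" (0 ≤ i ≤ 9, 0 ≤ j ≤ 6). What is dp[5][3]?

   ''  G  T  C  T  T  T
''  0  1  2  3  4  5  6
 T  1  1  1  2  3  4  5
 A  2  2  2  2  3  4  5
 A  3  3  3  3  3  4  5
 C  4  4  4  3  4  4  5
 G  5  4  5  4  4  5  5
 A  6  5  5  5  5  5  6
 A  7  6  6  6  6  6  6
 G  8  7  7  7  7  7  7
 T  9  8  7  8  7  7  7

4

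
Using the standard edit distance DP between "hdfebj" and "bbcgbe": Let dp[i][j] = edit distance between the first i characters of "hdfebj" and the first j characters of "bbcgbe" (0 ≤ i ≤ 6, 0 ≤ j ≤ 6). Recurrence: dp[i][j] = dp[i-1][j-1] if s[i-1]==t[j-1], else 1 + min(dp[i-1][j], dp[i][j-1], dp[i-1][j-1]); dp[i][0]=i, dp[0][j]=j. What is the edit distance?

5

   ''  b  b  c  g  b  e
''  0  1  2  3  4  5  6
 h  1  1  2  3  4  5  6
 d  2  2  2  3  4  5  6
 f  3  3  3  3  4  5  6
 e  4  4  4  4  4  5  5
 b  5  4  4  5  5  4  5
 j  6  5  5  5  6  5  5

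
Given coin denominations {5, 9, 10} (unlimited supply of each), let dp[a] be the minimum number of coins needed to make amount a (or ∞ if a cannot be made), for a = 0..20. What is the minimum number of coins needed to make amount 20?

2

 a  0  1  2  3  4  5  6  7  8  9 10 11 12 13 14 15 16 17 18 19 20
dp  0  -  -  -  -  1  -  -  -  1  1  -  -  -  2  2  -  -  2  2  2
(- denotes ∞ / unreachable)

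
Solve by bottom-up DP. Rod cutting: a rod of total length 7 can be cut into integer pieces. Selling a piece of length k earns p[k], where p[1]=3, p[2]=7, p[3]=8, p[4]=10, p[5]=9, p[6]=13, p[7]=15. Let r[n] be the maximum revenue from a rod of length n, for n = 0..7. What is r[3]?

10

   n    0    1    2    3    4    5    6    7
r[n]    0    3    7   10   14   17   21   24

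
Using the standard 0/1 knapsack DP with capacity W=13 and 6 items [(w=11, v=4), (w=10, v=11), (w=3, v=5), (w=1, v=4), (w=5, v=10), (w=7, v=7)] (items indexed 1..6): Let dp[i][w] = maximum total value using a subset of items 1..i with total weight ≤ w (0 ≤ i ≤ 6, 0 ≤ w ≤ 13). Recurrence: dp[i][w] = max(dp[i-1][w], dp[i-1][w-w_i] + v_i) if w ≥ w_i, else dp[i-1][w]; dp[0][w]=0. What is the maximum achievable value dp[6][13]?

21

i\w   0   1   2   3   4   5   6   7   8   9  10  11  12  13
  0   0   0   0   0   0   0   0   0   0   0   0   0   0   0
  1   0   0   0   0   0   0   0   0   0   0   0   4   4   4
  2   0   0   0   0   0   0   0   0   0   0  11  11  11  11
  3   0   0   0   5   5   5   5   5   5   5  11  11  11  16
  4   0   4   4   5   9   9   9   9   9   9  11  15  15  16
  5   0   4   4   5   9  10  14  14  15  19  19  19  19  19
  6   0   4   4   5   9  10  14  14  15  19  19  19  19  21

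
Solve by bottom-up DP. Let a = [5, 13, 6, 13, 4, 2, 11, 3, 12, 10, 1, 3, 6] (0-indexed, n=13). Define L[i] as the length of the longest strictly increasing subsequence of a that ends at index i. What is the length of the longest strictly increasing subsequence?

4

   i    0    1    2    3    4    5    6    7    8    9   10   11   12
a[i]    5   13    6   13    4    2   11    3   12   10    1    3    6
L[i]    1    2    2    3    1    1    3    2    4    3    1    2    3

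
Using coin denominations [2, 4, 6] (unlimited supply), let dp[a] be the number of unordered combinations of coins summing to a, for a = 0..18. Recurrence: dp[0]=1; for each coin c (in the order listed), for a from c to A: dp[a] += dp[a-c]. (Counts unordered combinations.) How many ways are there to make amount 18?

12

after  coin     0     1     2     3     4     5     6     7     8     9    10    11    12    13    14    15    16    17    18
          2     1     0     1     0     1     0     1     0     1     0     1     0     1     0     1     0     1     0     1
          4     1     0     1     0     2     0     2     0     3     0     3     0     4     0     4     0     5     0     5
          6     1     0     1     0     2     0     3     0     4     0     5     0     7     0     8     0    10     0    12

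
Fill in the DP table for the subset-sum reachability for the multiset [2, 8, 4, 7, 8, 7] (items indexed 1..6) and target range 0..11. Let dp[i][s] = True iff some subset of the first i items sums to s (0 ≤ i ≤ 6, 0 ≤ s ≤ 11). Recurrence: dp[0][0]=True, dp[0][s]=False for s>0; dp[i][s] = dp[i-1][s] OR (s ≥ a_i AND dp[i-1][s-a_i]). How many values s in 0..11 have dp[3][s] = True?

6

i\s   0   1   2   3   4   5   6   7   8   9  10  11
  0   T   F   F   F   F   F   F   F   F   F   F   F
  1   T   F   T   F   F   F   F   F   F   F   F   F
  2   T   F   T   F   F   F   F   F   T   F   T   F
  3   T   F   T   F   T   F   T   F   T   F   T   F
  4   T   F   T   F   T   F   T   T   T   T   T   T
  5   T   F   T   F   T   F   T   T   T   T   T   T
  6   T   F   T   F   T   F   T   T   T   T   T   T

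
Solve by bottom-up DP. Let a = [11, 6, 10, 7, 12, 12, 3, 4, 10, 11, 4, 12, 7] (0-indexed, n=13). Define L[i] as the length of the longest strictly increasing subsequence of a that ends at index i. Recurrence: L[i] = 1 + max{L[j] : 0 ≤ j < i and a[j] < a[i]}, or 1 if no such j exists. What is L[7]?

   i    0    1    2    3    4    5    6    7    8    9   10   11   12
a[i]   11    6   10    7   12   12    3    4   10   11    4   12    7
L[i]    1    1    2    2    3    3    1    2    3    4    2    5    3

2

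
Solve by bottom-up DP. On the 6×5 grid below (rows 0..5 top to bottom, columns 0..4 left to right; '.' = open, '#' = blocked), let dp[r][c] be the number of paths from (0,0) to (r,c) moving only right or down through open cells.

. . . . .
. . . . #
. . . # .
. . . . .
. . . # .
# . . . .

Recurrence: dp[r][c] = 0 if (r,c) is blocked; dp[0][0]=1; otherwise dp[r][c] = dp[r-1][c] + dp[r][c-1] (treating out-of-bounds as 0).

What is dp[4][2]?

r\c   0   1   2   3   4
  0   1   1   1   1   1
  1   1   2   3   4   0
  2   1   3   6   0   0
  3   1   4  10  10  10
  4   1   5  15   0  10
  5   0   5  20  20  30

15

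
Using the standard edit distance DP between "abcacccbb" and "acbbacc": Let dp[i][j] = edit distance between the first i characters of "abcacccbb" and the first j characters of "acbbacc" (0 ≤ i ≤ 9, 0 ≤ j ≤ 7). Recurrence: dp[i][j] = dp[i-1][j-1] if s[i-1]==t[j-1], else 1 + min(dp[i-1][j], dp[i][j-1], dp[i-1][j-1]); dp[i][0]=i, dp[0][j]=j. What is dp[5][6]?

   ''  a  c  b  b  a  c  c
''  0  1  2  3  4  5  6  7
 a  1  0  1  2  3  4  5  6
 b  2  1  1  1  2  3  4  5
 c  3  2  1  2  2  3  3  4
 a  4  3  2  2  3  2  3  4
 c  5  4  3  3  3  3  2  3
 c  6  5  4  4  4  4  3  2
 c  7  6  5  5  5  5  4  3
 b  8  7  6  5  5  6  5  4
 b  9  8  7  6  5  6  6  5

2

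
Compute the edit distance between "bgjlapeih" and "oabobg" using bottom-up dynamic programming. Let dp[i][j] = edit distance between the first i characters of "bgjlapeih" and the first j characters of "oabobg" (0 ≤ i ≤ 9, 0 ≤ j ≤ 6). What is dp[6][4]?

6

   ''  o  a  b  o  b  g
''  0  1  2  3  4  5  6
 b  1  1  2  2  3  4  5
 g  2  2  2  3  3  4  4
 j  3  3  3  3  4  4  5
 l  4  4  4  4  4  5  5
 a  5  5  4  5  5  5  6
 p  6  6  5  5  6  6  6
 e  7  7  6  6  6  7  7
 i  8  8  7  7  7  7  8
 h  9  9  8  8  8  8  8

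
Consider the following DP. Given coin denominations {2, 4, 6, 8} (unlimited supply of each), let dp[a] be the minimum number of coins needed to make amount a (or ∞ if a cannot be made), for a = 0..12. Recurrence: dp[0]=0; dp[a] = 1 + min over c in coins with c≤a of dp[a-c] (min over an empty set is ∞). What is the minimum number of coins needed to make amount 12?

 a  0  1  2  3  4  5  6  7  8  9 10 11 12
dp  0  -  1  -  1  -  1  -  1  -  2  -  2
(- denotes ∞ / unreachable)

2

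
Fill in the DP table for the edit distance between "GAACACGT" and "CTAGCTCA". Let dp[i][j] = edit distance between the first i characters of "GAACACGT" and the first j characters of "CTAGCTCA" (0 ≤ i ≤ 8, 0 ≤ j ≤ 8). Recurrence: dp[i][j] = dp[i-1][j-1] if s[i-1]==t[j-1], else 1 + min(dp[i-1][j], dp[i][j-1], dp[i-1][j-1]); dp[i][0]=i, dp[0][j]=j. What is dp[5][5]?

   ''  C  T  A  G  C  T  C  A
''  0  1  2  3  4  5  6  7  8
 G  1  1  2  3  3  4  5  6  7
 A  2  2  2  2  3  4  5  6  6
 A  3  3  3  2  3  4  5  6  6
 C  4  3  4  3  3  3  4  5  6
 A  5  4  4  4  4  4  4  5  5
 C  6  5  5  5  5  4  5  4  5
 G  7  6  6  6  5  5  5  5  5
 T  8  7  6  7  6  6  5  6  6

4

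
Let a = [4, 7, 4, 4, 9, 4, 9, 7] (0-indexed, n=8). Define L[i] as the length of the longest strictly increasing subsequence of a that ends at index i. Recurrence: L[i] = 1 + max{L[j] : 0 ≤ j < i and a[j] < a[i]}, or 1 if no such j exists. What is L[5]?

1

   i    0    1    2    3    4    5    6    7
a[i]    4    7    4    4    9    4    9    7
L[i]    1    2    1    1    3    1    3    2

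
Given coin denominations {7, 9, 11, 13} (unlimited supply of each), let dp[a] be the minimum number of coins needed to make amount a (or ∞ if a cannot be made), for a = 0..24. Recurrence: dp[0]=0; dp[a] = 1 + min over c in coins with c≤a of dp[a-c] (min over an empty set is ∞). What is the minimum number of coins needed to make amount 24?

2

 a  0  1  2  3  4  5  6  7  8  9 10 11 12 13 14 15 16 17 18 19 20 21 22 23 24
dp  0  -  -  -  -  -  -  1  -  1  -  1  -  1  2  -  2  -  2  -  2  3  2  3  2
(- denotes ∞ / unreachable)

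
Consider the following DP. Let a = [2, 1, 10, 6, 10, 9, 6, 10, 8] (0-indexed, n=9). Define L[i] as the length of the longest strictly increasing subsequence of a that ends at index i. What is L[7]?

4

   i    0    1    2    3    4    5    6    7    8
a[i]    2    1   10    6   10    9    6   10    8
L[i]    1    1    2    2    3    3    2    4    3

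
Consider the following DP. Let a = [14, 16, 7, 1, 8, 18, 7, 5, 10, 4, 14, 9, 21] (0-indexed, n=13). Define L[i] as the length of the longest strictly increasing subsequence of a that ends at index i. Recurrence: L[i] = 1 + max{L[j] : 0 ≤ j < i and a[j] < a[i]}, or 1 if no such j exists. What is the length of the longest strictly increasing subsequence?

   i    0    1    2    3    4    5    6    7    8    9   10   11   12
a[i]   14   16    7    1    8   18    7    5   10    4   14    9   21
L[i]    1    2    1    1    2    3    2    2    3    2    4    3    5

5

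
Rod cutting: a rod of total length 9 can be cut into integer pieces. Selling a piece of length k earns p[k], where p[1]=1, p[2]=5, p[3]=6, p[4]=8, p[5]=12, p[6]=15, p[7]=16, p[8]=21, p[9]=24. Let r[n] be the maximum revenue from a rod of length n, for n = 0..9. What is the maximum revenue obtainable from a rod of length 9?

   n    0    1    2    3    4    5    6    7    8    9
r[n]    0    1    5    6   10   12   15   17   21   24

24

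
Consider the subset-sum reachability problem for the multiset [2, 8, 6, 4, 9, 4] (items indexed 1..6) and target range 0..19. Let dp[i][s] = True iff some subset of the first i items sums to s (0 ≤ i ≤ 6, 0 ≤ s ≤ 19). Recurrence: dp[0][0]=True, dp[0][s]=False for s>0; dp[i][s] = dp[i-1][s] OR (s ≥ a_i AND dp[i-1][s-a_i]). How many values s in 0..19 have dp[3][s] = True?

7

i\s   0   1   2   3   4   5   6   7   8   9  10  11  12  13  14  15  16  17  18  19
  0   T   F   F   F   F   F   F   F   F   F   F   F   F   F   F   F   F   F   F   F
  1   T   F   T   F   F   F   F   F   F   F   F   F   F   F   F   F   F   F   F   F
  2   T   F   T   F   F   F   F   F   T   F   T   F   F   F   F   F   F   F   F   F
  3   T   F   T   F   F   F   T   F   T   F   T   F   F   F   T   F   T   F   F   F
  4   T   F   T   F   T   F   T   F   T   F   T   F   T   F   T   F   T   F   T   F
  5   T   F   T   F   T   F   T   F   T   T   T   T   T   T   T   T   T   T   T   T
  6   T   F   T   F   T   F   T   F   T   T   T   T   T   T   T   T   T   T   T   T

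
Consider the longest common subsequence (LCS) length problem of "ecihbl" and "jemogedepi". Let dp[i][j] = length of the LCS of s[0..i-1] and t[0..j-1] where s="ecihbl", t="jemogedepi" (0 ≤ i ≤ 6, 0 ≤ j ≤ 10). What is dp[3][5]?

1

   ''  j  e  m  o  g  e  d  e  p  i
''  0  0  0  0  0  0  0  0  0  0  0
 e  0  0  1  1  1  1  1  1  1  1  1
 c  0  0  1  1  1  1  1  1  1  1  1
 i  0  0  1  1  1  1  1  1  1  1  2
 h  0  0  1  1  1  1  1  1  1  1  2
 b  0  0  1  1  1  1  1  1  1  1  2
 l  0  0  1  1  1  1  1  1  1  1  2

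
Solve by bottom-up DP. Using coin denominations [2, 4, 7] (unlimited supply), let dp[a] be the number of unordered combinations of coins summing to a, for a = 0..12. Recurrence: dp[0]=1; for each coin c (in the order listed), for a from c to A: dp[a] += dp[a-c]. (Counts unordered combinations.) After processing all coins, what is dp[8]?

after  coin     0     1     2     3     4     5     6     7     8     9    10    11    12
          2     1     0     1     0     1     0     1     0     1     0     1     0     1
          4     1     0     1     0     2     0     2     0     3     0     3     0     4
          7     1     0     1     0     2     0     2     1     3     1     3     2     4

3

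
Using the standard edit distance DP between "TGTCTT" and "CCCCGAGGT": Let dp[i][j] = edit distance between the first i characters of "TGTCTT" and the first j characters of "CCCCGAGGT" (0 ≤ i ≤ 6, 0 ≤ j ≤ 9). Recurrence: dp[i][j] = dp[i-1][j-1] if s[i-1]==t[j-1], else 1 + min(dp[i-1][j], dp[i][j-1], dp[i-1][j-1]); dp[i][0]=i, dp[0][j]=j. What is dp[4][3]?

   ''  C  C  C  C  G  A  G  G  T
''  0  1  2  3  4  5  6  7  8  9
 T  1  1  2  3  4  5  6  7  8  8
 G  2  2  2  3  4  4  5  6  7  8
 T  3  3  3  3  4  5  5  6  7  7
 C  4  3  3  3  3  4  5  6  7  8
 T  5  4  4  4  4  4  5  6  7  7
 T  6  5  5  5  5  5  5  6  7  7

3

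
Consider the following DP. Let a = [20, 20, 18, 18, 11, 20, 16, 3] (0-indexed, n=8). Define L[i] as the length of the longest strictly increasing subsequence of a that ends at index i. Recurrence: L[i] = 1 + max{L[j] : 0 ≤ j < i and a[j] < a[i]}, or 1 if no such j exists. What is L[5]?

   i    0    1    2    3    4    5    6    7
a[i]   20   20   18   18   11   20   16    3
L[i]    1    1    1    1    1    2    2    1

2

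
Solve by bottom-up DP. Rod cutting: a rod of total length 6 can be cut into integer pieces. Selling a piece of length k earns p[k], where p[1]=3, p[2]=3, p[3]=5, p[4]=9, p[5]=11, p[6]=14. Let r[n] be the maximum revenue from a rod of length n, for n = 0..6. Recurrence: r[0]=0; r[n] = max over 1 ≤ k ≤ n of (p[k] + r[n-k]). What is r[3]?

   n    0    1    2    3    4    5    6
r[n]    0    3    6    9   12   15   18

9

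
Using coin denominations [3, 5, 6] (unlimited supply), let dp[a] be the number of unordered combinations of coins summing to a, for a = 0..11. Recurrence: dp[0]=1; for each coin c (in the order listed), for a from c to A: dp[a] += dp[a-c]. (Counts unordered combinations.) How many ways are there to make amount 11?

2

after  coin     0     1     2     3     4     5     6     7     8     9    10    11
          3     1     0     0     1     0     0     1     0     0     1     0     0
          5     1     0     0     1     0     1     1     0     1     1     1     1
          6     1     0     0     1     0     1     2     0     1     2     1     2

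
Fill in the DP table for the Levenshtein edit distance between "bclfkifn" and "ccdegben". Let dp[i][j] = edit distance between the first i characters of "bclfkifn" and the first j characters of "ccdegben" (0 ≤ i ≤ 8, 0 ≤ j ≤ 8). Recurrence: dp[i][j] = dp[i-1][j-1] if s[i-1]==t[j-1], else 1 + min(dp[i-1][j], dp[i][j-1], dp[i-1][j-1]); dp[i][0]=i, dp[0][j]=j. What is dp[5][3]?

   ''  c  c  d  e  g  b  e  n
''  0  1  2  3  4  5  6  7  8
 b  1  1  2  3  4  5  5  6  7
 c  2  1  1  2  3  4  5  6  7
 l  3  2  2  2  3  4  5  6  7
 f  4  3  3  3  3  4  5  6  7
 k  5  4  4  4  4  4  5  6  7
 i  6  5  5  5  5  5  5  6  7
 f  7  6  6  6  6  6  6  6  7
 n  8  7  7  7  7  7  7  7  6

4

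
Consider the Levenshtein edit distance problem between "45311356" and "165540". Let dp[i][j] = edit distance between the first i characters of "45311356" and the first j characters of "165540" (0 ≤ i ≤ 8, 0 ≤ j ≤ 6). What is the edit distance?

7

   ''  1  6  5  5  4  0
''  0  1  2  3  4  5  6
 4  1  1  2  3  4  4  5
 5  2  2  2  2  3  4  5
 3  3  3  3  3  3  4  5
 1  4  3  4  4  4  4  5
 1  5  4  4  5  5  5  5
 3  6  5  5  5  6  6  6
 5  7  6  6  5  5  6  7
 6  8  7  6  6  6  6  7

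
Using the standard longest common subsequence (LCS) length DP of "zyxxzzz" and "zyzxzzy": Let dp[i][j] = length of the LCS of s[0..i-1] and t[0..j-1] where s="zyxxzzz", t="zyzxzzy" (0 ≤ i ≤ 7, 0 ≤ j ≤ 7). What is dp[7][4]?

3

   ''  z  y  z  x  z  z  y
''  0  0  0  0  0  0  0  0
 z  0  1  1  1  1  1  1  1
 y  0  1  2  2  2  2  2  2
 x  0  1  2  2  3  3  3  3
 x  0  1  2  2  3  3  3  3
 z  0  1  2  3  3  4  4  4
 z  0  1  2  3  3  4  5  5
 z  0  1  2  3  3  4  5  5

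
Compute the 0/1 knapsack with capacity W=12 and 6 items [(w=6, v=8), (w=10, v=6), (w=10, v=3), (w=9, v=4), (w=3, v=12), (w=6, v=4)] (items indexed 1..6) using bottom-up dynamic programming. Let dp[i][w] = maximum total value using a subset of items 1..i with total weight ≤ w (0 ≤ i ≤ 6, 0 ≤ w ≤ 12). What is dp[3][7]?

8

i\w   0   1   2   3   4   5   6   7   8   9  10  11  12
  0   0   0   0   0   0   0   0   0   0   0   0   0   0
  1   0   0   0   0   0   0   8   8   8   8   8   8   8
  2   0   0   0   0   0   0   8   8   8   8   8   8   8
  3   0   0   0   0   0   0   8   8   8   8   8   8   8
  4   0   0   0   0   0   0   8   8   8   8   8   8   8
  5   0   0   0  12  12  12  12  12  12  20  20  20  20
  6   0   0   0  12  12  12  12  12  12  20  20  20  20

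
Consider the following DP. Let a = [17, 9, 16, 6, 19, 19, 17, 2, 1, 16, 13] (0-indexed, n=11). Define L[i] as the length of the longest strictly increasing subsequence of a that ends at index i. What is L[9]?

   i    0    1    2    3    4    5    6    7    8    9   10
a[i]   17    9   16    6   19   19   17    2    1   16   13
L[i]    1    1    2    1    3    3    3    1    1    2    2

2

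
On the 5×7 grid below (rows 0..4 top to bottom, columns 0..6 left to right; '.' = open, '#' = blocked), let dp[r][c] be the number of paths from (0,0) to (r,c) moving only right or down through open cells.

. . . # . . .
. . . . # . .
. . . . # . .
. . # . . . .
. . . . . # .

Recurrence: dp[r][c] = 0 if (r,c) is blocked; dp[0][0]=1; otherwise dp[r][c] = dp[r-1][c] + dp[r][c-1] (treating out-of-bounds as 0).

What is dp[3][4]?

9

r\c   0   1   2   3   4   5   6
  0   1   1   1   0   0   0   0
  1   1   2   3   3   0   0   0
  2   1   3   6   9   0   0   0
  3   1   4   0   9   9   9   9
  4   1   5   5  14  23   0   9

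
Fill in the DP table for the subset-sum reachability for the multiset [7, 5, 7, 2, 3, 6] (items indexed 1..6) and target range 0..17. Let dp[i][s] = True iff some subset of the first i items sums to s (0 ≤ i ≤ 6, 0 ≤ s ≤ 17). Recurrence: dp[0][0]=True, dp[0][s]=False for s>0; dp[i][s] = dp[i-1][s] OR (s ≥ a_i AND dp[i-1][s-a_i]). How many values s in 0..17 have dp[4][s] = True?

8

i\s   0   1   2   3   4   5   6   7   8   9  10  11  12  13  14  15  16  17
  0   T   F   F   F   F   F   F   F   F   F   F   F   F   F   F   F   F   F
  1   T   F   F   F   F   F   F   T   F   F   F   F   F   F   F   F   F   F
  2   T   F   F   F   F   T   F   T   F   F   F   F   T   F   F   F   F   F
  3   T   F   F   F   F   T   F   T   F   F   F   F   T   F   T   F   F   F
  4   T   F   T   F   F   T   F   T   F   T   F   F   T   F   T   F   T   F
  5   T   F   T   T   F   T   F   T   T   T   T   F   T   F   T   T   T   T
  6   T   F   T   T   F   T   T   T   T   T   T   T   T   T   T   T   T   T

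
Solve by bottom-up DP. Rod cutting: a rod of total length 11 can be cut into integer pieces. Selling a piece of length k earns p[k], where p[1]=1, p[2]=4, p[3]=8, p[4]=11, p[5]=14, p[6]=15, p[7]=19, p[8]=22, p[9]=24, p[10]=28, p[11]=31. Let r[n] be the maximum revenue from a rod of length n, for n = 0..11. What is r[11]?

   n    0    1    2    3    4    5    6    7    8    9   10   11
r[n]    0    1    4    8   11   14   16   19   22   25   28   31

31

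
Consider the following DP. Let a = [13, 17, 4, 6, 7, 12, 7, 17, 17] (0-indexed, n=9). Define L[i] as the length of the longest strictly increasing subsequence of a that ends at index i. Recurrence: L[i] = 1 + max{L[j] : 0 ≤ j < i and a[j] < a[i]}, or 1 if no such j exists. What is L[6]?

3

   i    0    1    2    3    4    5    6    7    8
a[i]   13   17    4    6    7   12    7   17   17
L[i]    1    2    1    2    3    4    3    5    5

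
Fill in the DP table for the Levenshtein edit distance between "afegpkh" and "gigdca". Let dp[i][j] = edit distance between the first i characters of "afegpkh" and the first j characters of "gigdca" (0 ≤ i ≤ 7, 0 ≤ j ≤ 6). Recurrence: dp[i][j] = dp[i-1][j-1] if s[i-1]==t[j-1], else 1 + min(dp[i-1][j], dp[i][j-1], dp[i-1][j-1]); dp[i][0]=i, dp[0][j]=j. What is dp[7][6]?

6

   ''  g  i  g  d  c  a
''  0  1  2  3  4  5  6
 a  1  1  2  3  4  5  5
 f  2  2  2  3  4  5  6
 e  3  3  3  3  4  5  6
 g  4  3  4  3  4  5  6
 p  5  4  4  4  4  5  6
 k  6  5  5  5  5  5  6
 h  7  6  6  6  6  6  6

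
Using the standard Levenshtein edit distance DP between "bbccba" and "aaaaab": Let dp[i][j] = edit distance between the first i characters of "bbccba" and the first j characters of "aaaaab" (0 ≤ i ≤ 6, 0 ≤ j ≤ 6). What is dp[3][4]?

4

   ''  a  a  a  a  a  b
''  0  1  2  3  4  5  6
 b  1  1  2  3  4  5  5
 b  2  2  2  3  4  5  5
 c  3  3  3  3  4  5  6
 c  4  4  4  4  4  5  6
 b  5  5  5  5  5  5  5
 a  6  5  5  5  5  5  6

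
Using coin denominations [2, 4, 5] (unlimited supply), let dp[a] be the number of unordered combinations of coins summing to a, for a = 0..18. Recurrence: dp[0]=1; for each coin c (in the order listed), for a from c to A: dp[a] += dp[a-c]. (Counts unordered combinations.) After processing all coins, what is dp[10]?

4

after  coin     0     1     2     3     4     5     6     7     8     9    10    11    12    13    14    15    16    17    18
          2     1     0     1     0     1     0     1     0     1     0     1     0     1     0     1     0     1     0     1
          4     1     0     1     0     2     0     2     0     3     0     3     0     4     0     4     0     5     0     5
          5     1     0     1     0     2     1     2     1     3     2     4     2     5     3     6     4     7     5     8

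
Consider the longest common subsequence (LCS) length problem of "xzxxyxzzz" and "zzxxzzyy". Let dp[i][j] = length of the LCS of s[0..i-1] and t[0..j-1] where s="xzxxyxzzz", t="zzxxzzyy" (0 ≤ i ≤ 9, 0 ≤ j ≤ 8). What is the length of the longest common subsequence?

5

   ''  z  z  x  x  z  z  y  y
''  0  0  0  0  0  0  0  0  0
 x  0  0  0  1  1  1  1  1  1
 z  0  1  1  1  1  2  2  2  2
 x  0  1  1  2  2  2  2  2  2
 x  0  1  1  2  3  3  3  3  3
 y  0  1  1  2  3  3  3  4  4
 x  0  1  1  2  3  3  3  4  4
 z  0  1  2  2  3  4  4  4  4
 z  0  1  2  2  3  4  5  5  5
 z  0  1  2  2  3  4  5  5  5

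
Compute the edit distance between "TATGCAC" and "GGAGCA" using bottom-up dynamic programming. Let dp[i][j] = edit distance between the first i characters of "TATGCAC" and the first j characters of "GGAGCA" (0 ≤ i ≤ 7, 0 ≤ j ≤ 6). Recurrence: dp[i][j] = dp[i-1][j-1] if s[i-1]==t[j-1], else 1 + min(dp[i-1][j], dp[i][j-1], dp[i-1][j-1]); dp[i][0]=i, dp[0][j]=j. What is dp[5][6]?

   ''  G  G  A  G  C  A
''  0  1  2  3  4  5  6
 T  1  1  2  3  4  5  6
 A  2  2  2  2  3  4  5
 T  3  3  3  3  3  4  5
 G  4  3  3  4  3  4  5
 C  5  4  4  4  4  3  4
 A  6  5  5  4  5  4  3
 C  7  6  6  5  5  5  4

4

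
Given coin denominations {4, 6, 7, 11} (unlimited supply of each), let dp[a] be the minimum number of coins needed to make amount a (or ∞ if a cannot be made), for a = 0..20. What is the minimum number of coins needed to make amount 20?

 a  0  1  2  3  4  5  6  7  8  9 10 11 12 13 14 15 16 17 18 19 20
dp  0  -  -  -  1  -  1  1  2  -  2  1  2  2  2  2  3  2  2  3  3
(- denotes ∞ / unreachable)

3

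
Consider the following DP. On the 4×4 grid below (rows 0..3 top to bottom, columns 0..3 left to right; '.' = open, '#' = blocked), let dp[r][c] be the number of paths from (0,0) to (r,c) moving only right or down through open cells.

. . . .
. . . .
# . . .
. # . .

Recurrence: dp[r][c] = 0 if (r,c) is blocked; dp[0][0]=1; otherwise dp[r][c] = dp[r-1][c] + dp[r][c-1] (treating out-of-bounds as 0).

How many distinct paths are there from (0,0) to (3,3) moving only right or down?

r\c   0   1   2   3
  0   1   1   1   1
  1   1   2   3   4
  2   0   2   5   9
  3   0   0   5  14

14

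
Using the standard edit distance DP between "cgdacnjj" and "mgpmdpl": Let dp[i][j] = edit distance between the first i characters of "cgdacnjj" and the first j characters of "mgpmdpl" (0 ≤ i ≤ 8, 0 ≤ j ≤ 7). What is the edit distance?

   ''  m  g  p  m  d  p  l
''  0  1  2  3  4  5  6  7
 c  1  1  2  3  4  5  6  7
 g  2  2  1  2  3  4  5  6
 d  3  3  2  2  3  3  4  5
 a  4  4  3  3  3  4  4  5
 c  5  5  4  4  4  4  5  5
 n  6  6  5  5  5  5  5  6
 j  7  7  6  6  6  6  6  6
 j  8  8  7  7  7  7  7  7

7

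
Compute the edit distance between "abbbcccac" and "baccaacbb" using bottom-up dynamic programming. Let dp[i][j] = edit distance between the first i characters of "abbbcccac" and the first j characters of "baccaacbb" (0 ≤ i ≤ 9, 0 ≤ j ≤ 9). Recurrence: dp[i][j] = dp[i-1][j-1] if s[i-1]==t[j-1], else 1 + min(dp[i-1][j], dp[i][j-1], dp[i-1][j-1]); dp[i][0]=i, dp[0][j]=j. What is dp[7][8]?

6

   ''  b  a  c  c  a  a  c  b  b
''  0  1  2  3  4  5  6  7  8  9
 a  1  1  1  2  3  4  5  6  7  8
 b  2  1  2  2  3  4  5  6  6  7
 b  3  2  2  3  3  4  5  6  6  6
 b  4  3  3  3  4  4  5  6  6  6
 c  5  4  4  3  3  4  5  5  6  7
 c  6  5  5  4  3  4  5  5  6  7
 c  7  6  6  5  4  4  5  5  6  7
 a  8  7  6  6  5  4  4  5  6  7
 c  9  8  7  6  6  5  5  4  5  6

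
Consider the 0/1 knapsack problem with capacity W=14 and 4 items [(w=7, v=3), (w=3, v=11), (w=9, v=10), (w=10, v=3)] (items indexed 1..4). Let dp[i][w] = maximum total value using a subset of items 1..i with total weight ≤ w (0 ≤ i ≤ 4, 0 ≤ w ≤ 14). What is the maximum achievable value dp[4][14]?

i\w   0   1   2   3   4   5   6   7   8   9  10  11  12  13  14
  0   0   0   0   0   0   0   0   0   0   0   0   0   0   0   0
  1   0   0   0   0   0   0   0   3   3   3   3   3   3   3   3
  2   0   0   0  11  11  11  11  11  11  11  14  14  14  14  14
  3   0   0   0  11  11  11  11  11  11  11  14  14  21  21  21
  4   0   0   0  11  11  11  11  11  11  11  14  14  21  21  21

21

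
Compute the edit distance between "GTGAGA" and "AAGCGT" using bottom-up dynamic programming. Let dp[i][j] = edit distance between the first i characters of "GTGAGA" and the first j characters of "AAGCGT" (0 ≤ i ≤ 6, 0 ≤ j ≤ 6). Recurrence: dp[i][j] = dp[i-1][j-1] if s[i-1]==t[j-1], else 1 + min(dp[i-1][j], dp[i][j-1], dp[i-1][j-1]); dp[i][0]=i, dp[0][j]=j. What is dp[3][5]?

3

   ''  A  A  G  C  G  T
''  0  1  2  3  4  5  6
 G  1  1  2  2  3  4  5
 T  2  2  2  3  3  4  4
 G  3  3  3  2  3  3  4
 A  4  3  3  3  3  4  4
 G  5  4  4  3  4  3  4
 A  6  5  4  4  4  4  4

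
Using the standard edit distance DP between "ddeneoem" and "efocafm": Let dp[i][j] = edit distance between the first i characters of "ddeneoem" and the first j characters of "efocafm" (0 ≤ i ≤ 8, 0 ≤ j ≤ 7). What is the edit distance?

   ''  e  f  o  c  a  f  m
''  0  1  2  3  4  5  6  7
 d  1  1  2  3  4  5  6  7
 d  2  2  2  3  4  5  6  7
 e  3  2  3  3  4  5  6  7
 n  4  3  3  4  4  5  6  7
 e  5  4  4  4  5  5  6  7
 o  6  5  5  4  5  6  6  7
 e  7  6  6  5  5  6  7  7
 m  8  7  7  6  6  6  7  7

7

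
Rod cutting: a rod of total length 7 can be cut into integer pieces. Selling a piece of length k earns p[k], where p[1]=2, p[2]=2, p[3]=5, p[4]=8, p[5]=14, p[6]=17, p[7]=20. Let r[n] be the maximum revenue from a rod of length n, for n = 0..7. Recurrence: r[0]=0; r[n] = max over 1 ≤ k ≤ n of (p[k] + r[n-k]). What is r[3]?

6

   n    0    1    2    3    4    5    6    7
r[n]    0    2    4    6    8   14   17   20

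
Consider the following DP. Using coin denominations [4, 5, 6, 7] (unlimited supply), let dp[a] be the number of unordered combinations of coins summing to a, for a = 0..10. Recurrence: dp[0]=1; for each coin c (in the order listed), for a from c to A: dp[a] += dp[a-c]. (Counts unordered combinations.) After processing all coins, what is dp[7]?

1

after  coin     0     1     2     3     4     5     6     7     8     9    10
          4     1     0     0     0     1     0     0     0     1     0     0
          5     1     0     0     0     1     1     0     0     1     1     1
          6     1     0     0     0     1     1     1     0     1     1     2
          7     1     0     0     0     1     1     1     1     1     1     2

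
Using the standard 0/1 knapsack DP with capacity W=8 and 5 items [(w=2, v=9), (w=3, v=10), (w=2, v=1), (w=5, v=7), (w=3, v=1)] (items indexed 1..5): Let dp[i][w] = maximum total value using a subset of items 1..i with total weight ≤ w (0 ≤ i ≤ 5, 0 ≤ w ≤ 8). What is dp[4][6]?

19

i\w   0   1   2   3   4   5   6   7   8
  0   0   0   0   0   0   0   0   0   0
  1   0   0   9   9   9   9   9   9   9
  2   0   0   9  10  10  19  19  19  19
  3   0   0   9  10  10  19  19  20  20
  4   0   0   9  10  10  19  19  20  20
  5   0   0   9  10  10  19  19  20  20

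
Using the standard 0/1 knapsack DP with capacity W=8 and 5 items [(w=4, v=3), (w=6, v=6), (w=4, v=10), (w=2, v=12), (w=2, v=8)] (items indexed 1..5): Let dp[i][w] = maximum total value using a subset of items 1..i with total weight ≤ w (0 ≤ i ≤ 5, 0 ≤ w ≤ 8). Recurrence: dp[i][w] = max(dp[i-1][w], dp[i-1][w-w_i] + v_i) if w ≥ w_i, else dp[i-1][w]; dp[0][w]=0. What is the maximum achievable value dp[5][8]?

i\w   0   1   2   3   4   5   6   7   8
  0   0   0   0   0   0   0   0   0   0
  1   0   0   0   0   3   3   3   3   3
  2   0   0   0   0   3   3   6   6   6
  3   0   0   0   0  10  10  10  10  13
  4   0   0  12  12  12  12  22  22  22
  5   0   0  12  12  20  20  22  22  30

30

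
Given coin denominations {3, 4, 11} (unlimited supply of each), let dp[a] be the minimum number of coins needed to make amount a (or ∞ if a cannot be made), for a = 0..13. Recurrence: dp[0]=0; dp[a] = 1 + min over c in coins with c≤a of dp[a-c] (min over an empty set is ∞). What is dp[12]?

3

 a  0  1  2  3  4  5  6  7  8  9 10 11 12 13
dp  0  -  -  1  1  -  2  2  2  3  3  1  3  4
(- denotes ∞ / unreachable)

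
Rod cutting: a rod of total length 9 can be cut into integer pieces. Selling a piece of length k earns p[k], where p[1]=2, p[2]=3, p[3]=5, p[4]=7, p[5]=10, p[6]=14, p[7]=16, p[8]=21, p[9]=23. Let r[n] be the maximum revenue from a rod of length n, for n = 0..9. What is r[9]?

23

   n    0    1    2    3    4    5    6    7    8    9
r[n]    0    2    4    6    8   10   14   16   21   23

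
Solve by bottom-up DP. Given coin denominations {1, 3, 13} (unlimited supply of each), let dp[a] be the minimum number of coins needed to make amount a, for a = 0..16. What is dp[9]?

 a  0  1  2  3  4  5  6  7  8  9 10 11 12 13 14 15 16
dp  0  1  2  1  2  3  2  3  4  3  4  5  4  1  2  3  2

3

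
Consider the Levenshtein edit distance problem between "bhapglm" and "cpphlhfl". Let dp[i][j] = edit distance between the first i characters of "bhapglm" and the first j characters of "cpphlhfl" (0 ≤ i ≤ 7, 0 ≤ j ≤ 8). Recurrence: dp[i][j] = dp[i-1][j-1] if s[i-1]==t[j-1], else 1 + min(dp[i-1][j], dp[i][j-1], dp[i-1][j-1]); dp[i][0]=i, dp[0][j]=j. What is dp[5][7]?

   ''  c  p  p  h  l  h  f  l
''  0  1  2  3  4  5  6  7  8
 b  1  1  2  3  4  5  6  7  8
 h  2  2  2  3  3  4  5  6  7
 a  3  3  3  3  4  4  5  6  7
 p  4  4  3  3  4  5  5  6  7
 g  5  5  4  4  4  5  6  6  7
 l  6  6  5  5  5  4  5  6  6
 m  7  7  6  6  6  5  5  6  7

6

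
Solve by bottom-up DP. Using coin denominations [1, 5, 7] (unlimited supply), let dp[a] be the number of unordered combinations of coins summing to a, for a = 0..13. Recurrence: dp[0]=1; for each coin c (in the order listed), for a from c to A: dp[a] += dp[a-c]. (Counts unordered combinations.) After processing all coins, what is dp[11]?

after  coin     0     1     2     3     4     5     6     7     8     9    10    11    12    13
          1     1     1     1     1     1     1     1     1     1     1     1     1     1     1
          5     1     1     1     1     1     2     2     2     2     2     3     3     3     3
          7     1     1     1     1     1     2     2     3     3     3     4     4     5     5

4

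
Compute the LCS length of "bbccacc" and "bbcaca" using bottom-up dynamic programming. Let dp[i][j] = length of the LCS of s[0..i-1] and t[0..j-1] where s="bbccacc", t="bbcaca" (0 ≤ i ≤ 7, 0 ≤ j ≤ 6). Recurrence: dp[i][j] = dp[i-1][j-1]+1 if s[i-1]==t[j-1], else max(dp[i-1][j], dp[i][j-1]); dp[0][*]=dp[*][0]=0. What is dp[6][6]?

   ''  b  b  c  a  c  a
''  0  0  0  0  0  0  0
 b  0  1  1  1  1  1  1
 b  0  1  2  2  2  2  2
 c  0  1  2  3  3  3  3
 c  0  1  2  3  3  4  4
 a  0  1  2  3  4  4  5
 c  0  1  2  3  4  5  5
 c  0  1  2  3  4  5  5

5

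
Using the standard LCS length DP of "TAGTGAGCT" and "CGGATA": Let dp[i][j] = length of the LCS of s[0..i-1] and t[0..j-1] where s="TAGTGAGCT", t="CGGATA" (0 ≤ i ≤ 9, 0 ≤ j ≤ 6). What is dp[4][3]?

1

   ''  C  G  G  A  T  A
''  0  0  0  0  0  0  0
 T  0  0  0  0  0  1  1
 A  0  0  0  0  1  1  2
 G  0  0  1  1  1  1  2
 T  0  0  1  1  1  2  2
 G  0  0  1  2  2  2  2
 A  0  0  1  2  3  3  3
 G  0  0  1  2  3  3  3
 C  0  1  1  2  3  3  3
 T  0  1  1  2  3  4  4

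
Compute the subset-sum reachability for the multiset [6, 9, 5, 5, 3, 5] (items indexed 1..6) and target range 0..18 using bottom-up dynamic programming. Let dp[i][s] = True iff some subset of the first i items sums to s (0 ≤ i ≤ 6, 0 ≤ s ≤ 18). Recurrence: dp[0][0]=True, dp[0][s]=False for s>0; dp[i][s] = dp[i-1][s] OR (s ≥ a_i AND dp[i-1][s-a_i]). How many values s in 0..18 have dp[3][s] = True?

i\s   0   1   2   3   4   5   6   7   8   9  10  11  12  13  14  15  16  17  18
  0   T   F   F   F   F   F   F   F   F   F   F   F   F   F   F   F   F   F   F
  1   T   F   F   F   F   F   T   F   F   F   F   F   F   F   F   F   F   F   F
  2   T   F   F   F   F   F   T   F   F   T   F   F   F   F   F   T   F   F   F
  3   T   F   F   F   F   T   T   F   F   T   F   T   F   F   T   T   F   F   F
  4   T   F   F   F   F   T   T   F   F   T   T   T   F   F   T   T   T   F   F
  5   T   F   F   T   F   T   T   F   T   T   T   T   T   T   T   T   T   T   T
  6   T   F   F   T   F   T   T   F   T   T   T   T   T   T   T   T   T   T   T

7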